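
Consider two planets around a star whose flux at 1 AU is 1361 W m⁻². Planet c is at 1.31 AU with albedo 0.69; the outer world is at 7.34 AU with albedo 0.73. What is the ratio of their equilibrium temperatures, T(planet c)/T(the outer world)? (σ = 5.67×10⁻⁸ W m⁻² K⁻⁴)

T₁/T₂ ≈ 2.450

T_eq = [S₀(1−A)/(4σd²)]^(1/4), so T ∝ (1−A)^(1/4) / √d.
T₁ = [1361×0.31/(4×5.67×10⁻⁸×1.31²)]^(1/4) = 181.45 K.
T₂ = [1361×0.27/(4×5.67×10⁻⁸×7.34²)]^(1/4) = 74.05 K.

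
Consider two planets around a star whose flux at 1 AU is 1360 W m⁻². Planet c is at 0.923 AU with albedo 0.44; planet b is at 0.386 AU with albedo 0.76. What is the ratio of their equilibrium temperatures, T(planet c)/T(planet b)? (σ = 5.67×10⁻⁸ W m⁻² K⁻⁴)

T₁/T₂ ≈ 0.799

T_eq = [S₀(1−A)/(4σd²)]^(1/4), so T ∝ (1−A)^(1/4) / √d.
T₁ = [1360×0.56/(4×5.67×10⁻⁸×0.923²)]^(1/4) = 250.56 K.
T₂ = [1360×0.24/(4×5.67×10⁻⁸×0.386²)]^(1/4) = 313.50 K.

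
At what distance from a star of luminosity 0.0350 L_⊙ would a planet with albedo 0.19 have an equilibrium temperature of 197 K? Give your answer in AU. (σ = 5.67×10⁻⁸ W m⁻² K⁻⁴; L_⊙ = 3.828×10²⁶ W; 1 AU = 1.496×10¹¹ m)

L = 0.0350 × 3.828×10²⁶ = 1.34×10²⁵ W.
From T_eq⁴ = L(1−A)/(16πσd²): d = √[L(1−A)/(16πσT_eq⁴)].
d = √[1.34×10²⁵ × 0.81 / (16π × 5.67×10⁻⁸ × (197)⁴)] = 5.03×10¹⁰ m = 0.336 AU.

d ≈ 0.336 AU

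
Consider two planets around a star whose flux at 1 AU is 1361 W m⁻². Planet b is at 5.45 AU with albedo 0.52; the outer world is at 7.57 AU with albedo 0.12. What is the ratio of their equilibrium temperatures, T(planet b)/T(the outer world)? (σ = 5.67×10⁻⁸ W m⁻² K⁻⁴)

T₁/T₂ ≈ 1.013

T_eq = [S₀(1−A)/(4σd²)]^(1/4), so T ∝ (1−A)^(1/4) / √d.
T₁ = [1361×0.48/(4×5.67×10⁻⁸×5.45²)]^(1/4) = 99.24 K.
T₂ = [1361×0.88/(4×5.67×10⁻⁸×7.57²)]^(1/4) = 97.98 K.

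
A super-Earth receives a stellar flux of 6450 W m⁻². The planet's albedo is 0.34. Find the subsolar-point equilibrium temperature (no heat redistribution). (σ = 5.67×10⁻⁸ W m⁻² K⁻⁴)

T_ss ≈ 523 K

At the subsolar point the surface absorbs S(1−A) and emits σT⁴ per unit area — no factor of 4, since only the local patch is in balance.
T = [6450 × 0.66 / 5.67×10⁻⁸]^(1/4) = (7.51×10¹⁰)^(1/4) = 523 K.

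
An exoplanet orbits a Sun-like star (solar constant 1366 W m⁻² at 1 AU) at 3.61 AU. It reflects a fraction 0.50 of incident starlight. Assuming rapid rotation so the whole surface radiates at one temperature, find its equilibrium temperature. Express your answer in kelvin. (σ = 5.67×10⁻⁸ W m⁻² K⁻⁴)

Flux at 3.61 AU: S = 1366/3.61² = 105 W m⁻².
Energy balance: absorbed = emitted ⇒ πR²·S(1−A) = 4πR²·σT_eq⁴, so T_eq⁴ = S(1−A)/(4σ).
T_eq = [105 × 0.50 / (4 × 5.67×10⁻⁸)]^(1/4) = (2.31×10⁸)^(1/4) = 123 K.

T_eq ≈ 123 K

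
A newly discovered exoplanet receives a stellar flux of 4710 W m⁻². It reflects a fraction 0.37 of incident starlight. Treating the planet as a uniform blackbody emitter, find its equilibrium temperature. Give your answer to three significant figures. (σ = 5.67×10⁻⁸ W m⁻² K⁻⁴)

Energy balance: absorbed = emitted ⇒ πR²·S(1−A) = 4πR²·σT_eq⁴, so T_eq⁴ = S(1−A)/(4σ).
T_eq = [4710 × 0.63 / (4 × 5.67×10⁻⁸)]^(1/4) = (1.31×10¹⁰)^(1/4) = 338 K.

T_eq ≈ 338 K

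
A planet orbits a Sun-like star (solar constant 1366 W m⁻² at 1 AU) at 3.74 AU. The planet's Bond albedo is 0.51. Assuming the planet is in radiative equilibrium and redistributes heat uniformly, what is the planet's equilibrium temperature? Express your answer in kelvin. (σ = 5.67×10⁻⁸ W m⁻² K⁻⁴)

Flux at 3.74 AU: S = 1366/3.74² = 97.7 W m⁻².
Energy balance: absorbed = emitted ⇒ πR²·S(1−A) = 4πR²·σT_eq⁴, so T_eq⁴ = S(1−A)/(4σ).
T_eq = [97.7 × 0.49 / (4 × 5.67×10⁻⁸)]^(1/4) = (2.11×10⁸)^(1/4) = 121 K.

T_eq ≈ 121 K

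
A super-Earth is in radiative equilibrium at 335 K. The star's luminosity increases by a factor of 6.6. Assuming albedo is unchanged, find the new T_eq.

T_eq ∝ L^(1/4) · d^(−1/2).
T′ = 335 × 6.6^(1/4) = 537 K.

T_eq ≈ 537 K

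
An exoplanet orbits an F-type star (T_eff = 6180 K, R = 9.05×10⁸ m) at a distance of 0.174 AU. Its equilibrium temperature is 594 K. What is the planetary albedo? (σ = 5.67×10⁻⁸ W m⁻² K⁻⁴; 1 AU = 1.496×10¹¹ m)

A ≈ 0.72

d = 0.174 AU = 2.60×10¹⁰ m.
L = 4πR_⋆²σT_⋆⁴ = 4π(9.05×10⁸)² × 5.67×10⁻⁸ × (6180)⁴ = 8.51×10²⁶ W.
S = L/(4πd²) = 1.00×10⁵ W m⁻².
From T_eq⁴ = S(1−A)/(4σ): 1−A = 4σT_eq⁴/S.
1−A = 4 × 5.67×10⁻⁸ × (594)⁴ / 1.00×10⁵ = 0.282.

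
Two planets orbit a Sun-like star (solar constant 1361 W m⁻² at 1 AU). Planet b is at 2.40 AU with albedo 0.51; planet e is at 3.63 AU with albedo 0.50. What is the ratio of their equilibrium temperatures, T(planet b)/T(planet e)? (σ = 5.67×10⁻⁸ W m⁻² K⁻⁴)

T₁/T₂ ≈ 1.224

T_eq = [S₀(1−A)/(4σd²)]^(1/4), so T ∝ (1−A)^(1/4) / √d.
T₁ = [1361×0.49/(4×5.67×10⁻⁸×2.40²)]^(1/4) = 150.31 K.
T₂ = [1361×0.50/(4×5.67×10⁻⁸×3.63²)]^(1/4) = 122.84 K.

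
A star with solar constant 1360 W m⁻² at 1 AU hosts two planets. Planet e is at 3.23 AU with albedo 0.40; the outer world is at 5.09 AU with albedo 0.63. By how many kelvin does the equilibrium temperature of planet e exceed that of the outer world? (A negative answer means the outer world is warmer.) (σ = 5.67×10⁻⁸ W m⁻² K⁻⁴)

T_eq = [S₀(1−A)/(4σd²)]^(1/4), so T ∝ (1−A)^(1/4) / √d.
T₁ = [1360×0.60/(4×5.67×10⁻⁸×3.23²)]^(1/4) = 136.27 K.
T₂ = [1360×0.37/(4×5.67×10⁻⁸×5.09²)]^(1/4) = 96.20 K.

ΔT ≈ 40.1 K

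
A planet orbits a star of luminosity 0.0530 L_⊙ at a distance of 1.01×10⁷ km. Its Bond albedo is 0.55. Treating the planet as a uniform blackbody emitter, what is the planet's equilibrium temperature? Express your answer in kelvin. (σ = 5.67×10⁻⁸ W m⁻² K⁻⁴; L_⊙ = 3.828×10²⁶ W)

T_eq ≈ 421 K

d = 1.01×10⁷ km = 1.01×10¹⁰ m.
L = 0.0530 × 3.828×10²⁶ = 2.03×10²⁵ W.
Flux: S = L/(4πd²) = 2.03×10²⁵/(4π×(1.01×10¹⁰)²) = 1.58×10⁴ W m⁻².
Energy balance: absorbed = emitted ⇒ πR²·S(1−A) = 4πR²·σT_eq⁴, so T_eq⁴ = S(1−A)/(4σ).
T_eq = [1.58×10⁴ × 0.45 / (4 × 5.67×10⁻⁸)]^(1/4) = (3.14×10¹⁰)^(1/4) = 421 K.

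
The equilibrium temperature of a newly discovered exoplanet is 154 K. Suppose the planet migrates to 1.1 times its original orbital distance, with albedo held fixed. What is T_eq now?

T_eq ≈ 147 K

T_eq ∝ L^(1/4) · d^(−1/2).
T′ = 154 / 1.1^(1/2) = 147 K.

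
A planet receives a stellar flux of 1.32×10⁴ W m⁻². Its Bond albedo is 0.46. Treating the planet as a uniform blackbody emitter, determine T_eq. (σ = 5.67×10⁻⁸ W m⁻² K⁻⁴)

Energy balance: absorbed = emitted ⇒ πR²·S(1−A) = 4πR²·σT_eq⁴, so T_eq⁴ = S(1−A)/(4σ).
T_eq = [1.32×10⁴ × 0.54 / (4 × 5.67×10⁻⁸)]^(1/4) = (3.14×10¹⁰)^(1/4) = 421 K.

T_eq ≈ 421 K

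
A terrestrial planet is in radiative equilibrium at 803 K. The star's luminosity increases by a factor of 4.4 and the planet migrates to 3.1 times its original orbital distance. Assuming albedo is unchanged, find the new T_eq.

T_eq ∝ L^(1/4) · d^(−1/2).
T′ = 803 × 4.4^(1/4) / 3.1^(1/2) = 661 K.

T_eq ≈ 661 K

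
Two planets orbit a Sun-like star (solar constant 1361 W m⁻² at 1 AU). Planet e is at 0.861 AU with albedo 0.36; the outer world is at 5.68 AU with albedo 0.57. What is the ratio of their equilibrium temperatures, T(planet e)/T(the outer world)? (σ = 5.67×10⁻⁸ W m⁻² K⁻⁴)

T₁/T₂ ≈ 2.837

T_eq = [S₀(1−A)/(4σd²)]^(1/4), so T ∝ (1−A)^(1/4) / √d.
T₁ = [1361×0.64/(4×5.67×10⁻⁸×0.861²)]^(1/4) = 268.29 K.
T₂ = [1361×0.43/(4×5.67×10⁻⁸×5.68²)]^(1/4) = 94.57 K.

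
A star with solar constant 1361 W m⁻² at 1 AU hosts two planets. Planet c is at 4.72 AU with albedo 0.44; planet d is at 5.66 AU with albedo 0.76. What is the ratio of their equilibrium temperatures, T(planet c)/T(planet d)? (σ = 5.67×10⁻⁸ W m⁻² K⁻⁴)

T₁/T₂ ≈ 1.353

T_eq = [S₀(1−A)/(4σd²)]^(1/4), so T ∝ (1−A)^(1/4) / √d.
T₁ = [1361×0.56/(4×5.67×10⁻⁸×4.72²)]^(1/4) = 110.82 K.
T₂ = [1361×0.24/(4×5.67×10⁻⁸×5.66²)]^(1/4) = 81.88 K.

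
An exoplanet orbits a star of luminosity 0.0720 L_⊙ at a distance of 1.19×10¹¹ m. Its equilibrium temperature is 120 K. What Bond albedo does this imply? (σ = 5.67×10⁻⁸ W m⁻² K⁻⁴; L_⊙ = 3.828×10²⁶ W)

L = 0.0720 × 3.828×10²⁶ = 2.76×10²⁵ W.
Flux: S = L/(4πd²) = 2.76×10²⁵/(4π×(1.19×10¹¹)²) = 155 W m⁻².
From T_eq⁴ = S(1−A)/(4σ): 1−A = 4σT_eq⁴/S.
1−A = 4 × 5.67×10⁻⁸ × (120)⁴ / 155 = 0.304.

A ≈ 0.70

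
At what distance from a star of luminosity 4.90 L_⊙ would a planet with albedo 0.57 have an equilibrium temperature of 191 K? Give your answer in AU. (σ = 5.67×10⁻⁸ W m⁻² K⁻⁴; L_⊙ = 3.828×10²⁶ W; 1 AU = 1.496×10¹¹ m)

L = 4.90 × 3.828×10²⁶ = 1.88×10²⁷ W.
From T_eq⁴ = L(1−A)/(16πσd²): d = √[L(1−A)/(16πσT_eq⁴)].
d = √[1.88×10²⁷ × 0.43 / (16π × 5.67×10⁻⁸ × (191)⁴)] = 4.61×10¹¹ m = 3.08 AU.

d ≈ 3.08 AU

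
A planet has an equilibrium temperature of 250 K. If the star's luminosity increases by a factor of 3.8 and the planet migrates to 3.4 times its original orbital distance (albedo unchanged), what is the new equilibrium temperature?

T_eq ∝ L^(1/4) · d^(−1/2).
T′ = 250 × 3.8^(1/4) / 3.4^(1/2) = 189 K.

T_eq ≈ 189 K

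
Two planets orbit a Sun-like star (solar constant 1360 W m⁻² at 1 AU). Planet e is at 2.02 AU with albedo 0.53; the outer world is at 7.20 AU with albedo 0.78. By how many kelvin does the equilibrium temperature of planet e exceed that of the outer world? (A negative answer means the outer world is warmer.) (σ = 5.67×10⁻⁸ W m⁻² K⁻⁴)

ΔT ≈ 91.1 K

T_eq = [S₀(1−A)/(4σd²)]^(1/4), so T ∝ (1−A)^(1/4) / √d.
T₁ = [1360×0.47/(4×5.67×10⁻⁸×2.02²)]^(1/4) = 162.11 K.
T₂ = [1360×0.22/(4×5.67×10⁻⁸×7.20²)]^(1/4) = 71.03 K.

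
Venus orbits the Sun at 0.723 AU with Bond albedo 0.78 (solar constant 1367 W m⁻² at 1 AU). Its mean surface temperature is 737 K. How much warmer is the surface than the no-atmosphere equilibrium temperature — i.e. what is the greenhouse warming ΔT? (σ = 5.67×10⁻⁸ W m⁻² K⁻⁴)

ΔT ≈ 512.6 K

S = 1367/0.723² = 2615 W m⁻².
T_eq = [S(1−A)/(4σ)]^(1/4) = [2615×0.22/(4×5.67×10⁻⁸)]^(1/4) = 224.4 K.
ΔT = T_surf − T_eq = 737 − 224.4.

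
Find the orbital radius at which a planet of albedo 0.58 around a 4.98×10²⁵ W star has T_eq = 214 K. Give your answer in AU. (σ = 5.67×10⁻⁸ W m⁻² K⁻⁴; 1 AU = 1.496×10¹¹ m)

d ≈ 0.395 AU

From T_eq⁴ = L(1−A)/(16πσd²): d = √[L(1−A)/(16πσT_eq⁴)].
d = √[4.98×10²⁵ × 0.42 / (16π × 5.67×10⁻⁸ × (214)⁴)] = 5.92×10¹⁰ m = 0.395 AU.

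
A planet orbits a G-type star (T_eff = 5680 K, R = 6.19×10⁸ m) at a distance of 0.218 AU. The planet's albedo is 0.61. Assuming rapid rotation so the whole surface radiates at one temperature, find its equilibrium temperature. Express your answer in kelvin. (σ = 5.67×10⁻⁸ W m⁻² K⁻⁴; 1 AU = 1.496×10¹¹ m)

d = 0.218 AU = 3.26×10¹⁰ m.
L = 4πR_⋆²σT_⋆⁴ = 4π(6.19×10⁸)² × 5.67×10⁻⁸ × (5680)⁴ = 2.84×10²⁶ W.
S = L/(4πd²) = 2.13×10⁴ W m⁻².
Energy balance: absorbed = emitted ⇒ πR²·S(1−A) = 4πR²·σT_eq⁴, so T_eq⁴ = S(1−A)/(4σ).
T_eq = [2.13×10⁴ × 0.39 / (4 × 5.67×10⁻⁸)]^(1/4) = (3.66×10¹⁰)^(1/4) = 437 K.

T_eq ≈ 437 K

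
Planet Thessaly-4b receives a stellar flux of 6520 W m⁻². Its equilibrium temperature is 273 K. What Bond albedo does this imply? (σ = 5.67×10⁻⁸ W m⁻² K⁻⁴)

A ≈ 0.81

From T_eq⁴ = S(1−A)/(4σ): 1−A = 4σT_eq⁴/S.
1−A = 4 × 5.67×10⁻⁸ × (273)⁴ / 6520 = 0.193.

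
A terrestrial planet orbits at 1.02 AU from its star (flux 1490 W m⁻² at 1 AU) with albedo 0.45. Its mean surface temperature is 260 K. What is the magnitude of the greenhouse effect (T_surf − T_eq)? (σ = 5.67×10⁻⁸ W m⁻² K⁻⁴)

S = 1490/1.02² = 1432 W m⁻².
T_eq = [S(1−A)/(4σ)]^(1/4) = [1432×0.55/(4×5.67×10⁻⁸)]^(1/4) = 242.8 K.
ΔT = T_surf − T_eq = 260 − 242.8.

ΔT ≈ 17.2 K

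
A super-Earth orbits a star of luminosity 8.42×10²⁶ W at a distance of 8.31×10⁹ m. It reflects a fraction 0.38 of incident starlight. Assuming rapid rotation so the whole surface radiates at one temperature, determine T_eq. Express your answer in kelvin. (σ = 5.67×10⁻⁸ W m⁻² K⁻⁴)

T_eq ≈ 1280 K

Flux: S = L/(4πd²) = 8.42×10²⁶/(4π×(8.31×10⁹)²) = 9.70×10⁵ W m⁻².
Energy balance: absorbed = emitted ⇒ πR²·S(1−A) = 4πR²·σT_eq⁴, so T_eq⁴ = S(1−A)/(4σ).
T_eq = [9.70×10⁵ × 0.62 / (4 × 5.67×10⁻⁸)]^(1/4) = (2.65×10¹²)^(1/4) = 1280 K.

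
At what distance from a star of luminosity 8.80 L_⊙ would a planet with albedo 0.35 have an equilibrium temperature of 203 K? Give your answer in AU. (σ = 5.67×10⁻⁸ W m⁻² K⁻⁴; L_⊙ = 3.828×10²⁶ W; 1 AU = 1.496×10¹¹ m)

L = 8.80 × 3.828×10²⁶ = 3.37×10²⁷ W.
From T_eq⁴ = L(1−A)/(16πσd²): d = √[L(1−A)/(16πσT_eq⁴)].
d = √[3.37×10²⁷ × 0.65 / (16π × 5.67×10⁻⁸ × (203)⁴)] = 6.73×10¹¹ m = 4.50 AU.

d ≈ 4.50 AU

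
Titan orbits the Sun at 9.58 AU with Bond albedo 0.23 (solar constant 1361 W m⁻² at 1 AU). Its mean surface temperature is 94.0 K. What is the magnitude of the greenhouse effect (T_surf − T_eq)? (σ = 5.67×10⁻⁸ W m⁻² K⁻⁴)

ΔT ≈ 9.8 K

S = 1361/9.58² = 14.83 W m⁻².
T_eq = [S(1−A)/(4σ)]^(1/4) = [14.83×0.77/(4×5.67×10⁻⁸)]^(1/4) = 84.2 K.
ΔT = T_surf − T_eq = 94 − 84.2.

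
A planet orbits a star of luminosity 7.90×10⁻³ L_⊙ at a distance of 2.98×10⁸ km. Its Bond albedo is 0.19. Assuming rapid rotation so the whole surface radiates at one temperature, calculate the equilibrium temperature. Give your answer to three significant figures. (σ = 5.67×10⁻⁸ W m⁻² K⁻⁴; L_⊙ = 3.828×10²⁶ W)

d = 2.98×10⁸ km = 2.98×10¹¹ m.
L = 7.90×10⁻³ × 3.828×10²⁶ = 3.02×10²⁴ W.
Flux: S = L/(4πd²) = 3.02×10²⁴/(4π×(2.98×10¹¹)²) = 2.71 W m⁻².
Energy balance: absorbed = emitted ⇒ πR²·S(1−A) = 4πR²·σT_eq⁴, so T_eq⁴ = S(1−A)/(4σ).
T_eq = [2.71 × 0.81 / (4 × 5.67×10⁻⁸)]^(1/4) = (9.68×10⁶)^(1/4) = 55.8 K.

T_eq ≈ 55.8 K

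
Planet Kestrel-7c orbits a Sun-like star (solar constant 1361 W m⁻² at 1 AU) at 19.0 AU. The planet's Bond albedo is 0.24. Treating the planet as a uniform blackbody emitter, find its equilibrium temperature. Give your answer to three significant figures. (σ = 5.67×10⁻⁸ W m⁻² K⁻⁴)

T_eq ≈ 59.6 K

Flux at 19.0 AU: S = 1361/19.0² = 3.77 W m⁻².
Energy balance: absorbed = emitted ⇒ πR²·S(1−A) = 4πR²·σT_eq⁴, so T_eq⁴ = S(1−A)/(4σ).
T_eq = [3.77 × 0.76 / (4 × 5.67×10⁻⁸)]^(1/4) = (1.26×10⁷)^(1/4) = 59.6 K.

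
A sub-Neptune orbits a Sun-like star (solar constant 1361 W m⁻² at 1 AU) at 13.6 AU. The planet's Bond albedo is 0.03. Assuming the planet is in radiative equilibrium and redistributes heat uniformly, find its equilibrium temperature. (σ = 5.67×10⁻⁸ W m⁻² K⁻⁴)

Flux at 13.6 AU: S = 1361/13.6² = 7.36 W m⁻².
Energy balance: absorbed = emitted ⇒ πR²·S(1−A) = 4πR²·σT_eq⁴, so T_eq⁴ = S(1−A)/(4σ).
T_eq = [7.36 × 0.97 / (4 × 5.67×10⁻⁸)]^(1/4) = (3.15×10⁷)^(1/4) = 74.9 K.

T_eq ≈ 74.9 K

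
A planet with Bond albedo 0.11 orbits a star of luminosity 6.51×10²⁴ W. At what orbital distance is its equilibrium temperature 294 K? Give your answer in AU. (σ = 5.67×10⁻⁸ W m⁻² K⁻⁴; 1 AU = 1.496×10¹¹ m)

d ≈ 0.110 AU

From T_eq⁴ = L(1−A)/(16πσd²): d = √[L(1−A)/(16πσT_eq⁴)].
d = √[6.51×10²⁴ × 0.89 / (16π × 5.67×10⁻⁸ × (294)⁴)] = 1.65×10¹⁰ m = 0.110 AU.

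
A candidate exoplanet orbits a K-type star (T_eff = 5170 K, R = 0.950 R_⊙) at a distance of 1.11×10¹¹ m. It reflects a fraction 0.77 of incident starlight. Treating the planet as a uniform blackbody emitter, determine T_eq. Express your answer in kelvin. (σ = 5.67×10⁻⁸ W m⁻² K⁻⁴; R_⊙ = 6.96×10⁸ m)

T_eq ≈ 195 K

R_⋆ = 0.950 × 6.96×10⁸ = 6.61×10⁸ m.
L = 4πR_⋆²σT_⋆⁴ = 4π(6.61×10⁸)² × 5.67×10⁻⁸ × (5170)⁴ = 2.23×10²⁶ W.
S = L/(4πd²) = 1440 W m⁻².
Energy balance: absorbed = emitted ⇒ πR²·S(1−A) = 4πR²·σT_eq⁴, so T_eq⁴ = S(1−A)/(4σ).
T_eq = [1440 × 0.23 / (4 × 5.67×10⁻⁸)]^(1/4) = (1.46×10⁹)^(1/4) = 195 K.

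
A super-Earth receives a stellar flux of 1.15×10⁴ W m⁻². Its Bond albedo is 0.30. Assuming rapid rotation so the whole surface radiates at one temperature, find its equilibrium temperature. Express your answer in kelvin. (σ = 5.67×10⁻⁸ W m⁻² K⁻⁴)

T_eq ≈ 434 K

Energy balance: absorbed = emitted ⇒ πR²·S(1−A) = 4πR²·σT_eq⁴, so T_eq⁴ = S(1−A)/(4σ).
T_eq = [1.15×10⁴ × 0.70 / (4 × 5.67×10⁻⁸)]^(1/4) = (3.55×10¹⁰)^(1/4) = 434 K.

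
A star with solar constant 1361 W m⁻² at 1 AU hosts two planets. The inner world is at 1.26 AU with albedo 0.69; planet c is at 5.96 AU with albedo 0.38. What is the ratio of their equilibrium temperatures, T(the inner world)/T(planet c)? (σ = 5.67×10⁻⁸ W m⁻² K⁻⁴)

T₁/T₂ ≈ 1.829

T_eq = [S₀(1−A)/(4σd²)]^(1/4), so T ∝ (1−A)^(1/4) / √d.
T₁ = [1361×0.31/(4×5.67×10⁻⁸×1.26²)]^(1/4) = 185.02 K.
T₂ = [1361×0.62/(4×5.67×10⁻⁸×5.96²)]^(1/4) = 101.16 K.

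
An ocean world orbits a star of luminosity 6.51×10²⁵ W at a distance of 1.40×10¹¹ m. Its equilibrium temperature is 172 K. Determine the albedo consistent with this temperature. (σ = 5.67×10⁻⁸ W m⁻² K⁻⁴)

Flux: S = L/(4πd²) = 6.51×10²⁵/(4π×(1.40×10¹¹)²) = 264 W m⁻².
From T_eq⁴ = S(1−A)/(4σ): 1−A = 4σT_eq⁴/S.
1−A = 4 × 5.67×10⁻⁸ × (172)⁴ / 264 = 0.751.

A ≈ 0.25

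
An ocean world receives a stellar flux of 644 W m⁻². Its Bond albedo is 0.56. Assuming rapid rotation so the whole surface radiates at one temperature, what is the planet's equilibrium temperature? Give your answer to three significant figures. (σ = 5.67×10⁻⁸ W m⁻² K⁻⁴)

T_eq ≈ 188 K

Energy balance: absorbed = emitted ⇒ πR²·S(1−A) = 4πR²·σT_eq⁴, so T_eq⁴ = S(1−A)/(4σ).
T_eq = [644 × 0.44 / (4 × 5.67×10⁻⁸)]^(1/4) = (1.25×10⁹)^(1/4) = 188 K.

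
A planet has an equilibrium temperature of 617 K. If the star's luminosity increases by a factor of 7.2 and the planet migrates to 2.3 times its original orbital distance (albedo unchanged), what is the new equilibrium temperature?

T_eq ∝ L^(1/4) · d^(−1/2).
T′ = 617 × 7.2^(1/4) / 2.3^(1/2) = 666 K.

T_eq ≈ 666 K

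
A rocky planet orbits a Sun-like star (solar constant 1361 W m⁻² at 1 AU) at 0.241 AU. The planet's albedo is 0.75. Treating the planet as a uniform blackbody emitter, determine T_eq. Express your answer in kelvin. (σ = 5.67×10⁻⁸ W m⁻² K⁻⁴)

T_eq ≈ 401 K

Flux at 0.241 AU: S = 1361/0.241² = 2.34×10⁴ W m⁻².
Energy balance: absorbed = emitted ⇒ πR²·S(1−A) = 4πR²·σT_eq⁴, so T_eq⁴ = S(1−A)/(4σ).
T_eq = [2.34×10⁴ × 0.25 / (4 × 5.67×10⁻⁸)]^(1/4) = (2.58×10¹⁰)^(1/4) = 401 K.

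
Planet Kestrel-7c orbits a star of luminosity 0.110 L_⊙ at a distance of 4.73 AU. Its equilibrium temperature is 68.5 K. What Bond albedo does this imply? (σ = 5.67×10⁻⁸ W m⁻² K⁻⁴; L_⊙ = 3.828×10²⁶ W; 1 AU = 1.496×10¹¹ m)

A ≈ 0.25

d = 4.73 AU = 7.08×10¹¹ m.
L = 0.110 × 3.828×10²⁶ = 4.21×10²⁵ W.
Flux: S = L/(4πd²) = 4.21×10²⁵/(4π×(7.08×10¹¹)²) = 6.69 W m⁻².
From T_eq⁴ = S(1−A)/(4σ): 1−A = 4σT_eq⁴/S.
1−A = 4 × 5.67×10⁻⁸ × (68.5)⁴ / 6.69 = 0.746.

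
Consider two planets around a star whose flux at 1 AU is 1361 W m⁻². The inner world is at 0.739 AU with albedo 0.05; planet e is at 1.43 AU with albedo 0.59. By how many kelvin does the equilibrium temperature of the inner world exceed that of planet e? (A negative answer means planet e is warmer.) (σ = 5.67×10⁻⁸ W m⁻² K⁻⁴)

ΔT ≈ 133.4 K

T_eq = [S₀(1−A)/(4σd²)]^(1/4), so T ∝ (1−A)^(1/4) / √d.
T₁ = [1361×0.95/(4×5.67×10⁻⁸×0.739²)]^(1/4) = 319.64 K.
T₂ = [1361×0.41/(4×5.67×10⁻⁸×1.43²)]^(1/4) = 186.24 K.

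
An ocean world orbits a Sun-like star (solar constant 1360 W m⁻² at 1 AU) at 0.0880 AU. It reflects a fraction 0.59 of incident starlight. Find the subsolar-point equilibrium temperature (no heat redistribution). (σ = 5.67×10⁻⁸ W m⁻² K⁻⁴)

T_ss ≈ 1060 K

Flux at 0.0880 AU: S = 1360/0.0880² = 1.76×10⁵ W m⁻².
At the subsolar point the surface absorbs S(1−A) and emits σT⁴ per unit area — no factor of 4, since only the local patch is in balance.
T = [1.76×10⁵ × 0.41 / 5.67×10⁻⁸]^(1/4) = (1.27×10¹²)^(1/4) = 1060 K.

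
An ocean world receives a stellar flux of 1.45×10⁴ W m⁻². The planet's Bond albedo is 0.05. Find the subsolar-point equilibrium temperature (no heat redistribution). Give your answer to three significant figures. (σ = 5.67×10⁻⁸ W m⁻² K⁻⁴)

T_ss ≈ 702 K

At the subsolar point the surface absorbs S(1−A) and emits σT⁴ per unit area — no factor of 4, since only the local patch is in balance.
T = [1.45×10⁴ × 0.95 / 5.67×10⁻⁸]^(1/4) = (2.43×10¹¹)^(1/4) = 702 K.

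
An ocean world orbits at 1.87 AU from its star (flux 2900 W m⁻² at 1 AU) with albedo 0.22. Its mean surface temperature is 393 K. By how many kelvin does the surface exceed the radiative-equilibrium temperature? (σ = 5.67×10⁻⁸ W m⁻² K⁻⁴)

S = 2900/1.87² = 829.3 W m⁻².
T_eq = [S(1−A)/(4σ)]^(1/4) = [829.3×0.78/(4×5.67×10⁻⁸)]^(1/4) = 231.1 K.
ΔT = T_surf − T_eq = 393 − 231.1.

ΔT ≈ 161.9 K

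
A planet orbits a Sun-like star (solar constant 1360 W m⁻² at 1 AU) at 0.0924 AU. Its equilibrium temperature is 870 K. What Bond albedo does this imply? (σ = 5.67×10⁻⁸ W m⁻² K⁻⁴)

Flux at 0.0924 AU: S = 1360/0.0924² = 1.59×10⁵ W m⁻².
From T_eq⁴ = S(1−A)/(4σ): 1−A = 4σT_eq⁴/S.
1−A = 4 × 5.67×10⁻⁸ × (870)⁴ / 1.59×10⁵ = 0.816.

A ≈ 0.18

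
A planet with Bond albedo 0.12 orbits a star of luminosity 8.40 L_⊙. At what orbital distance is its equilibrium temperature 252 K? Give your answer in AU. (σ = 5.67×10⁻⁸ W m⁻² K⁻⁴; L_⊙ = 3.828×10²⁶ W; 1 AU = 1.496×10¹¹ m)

d ≈ 3.32 AU

L = 8.40 × 3.828×10²⁶ = 3.22×10²⁷ W.
From T_eq⁴ = L(1−A)/(16πσd²): d = √[L(1−A)/(16πσT_eq⁴)].
d = √[3.22×10²⁷ × 0.88 / (16π × 5.67×10⁻⁸ × (252)⁴)] = 4.96×10¹¹ m = 3.32 AU.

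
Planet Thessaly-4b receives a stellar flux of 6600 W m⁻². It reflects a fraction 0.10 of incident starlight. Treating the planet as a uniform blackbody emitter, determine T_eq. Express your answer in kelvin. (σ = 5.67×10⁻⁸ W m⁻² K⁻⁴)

Energy balance: absorbed = emitted ⇒ πR²·S(1−A) = 4πR²·σT_eq⁴, so T_eq⁴ = S(1−A)/(4σ).
T_eq = [6600 × 0.90 / (4 × 5.67×10⁻⁸)]^(1/4) = (2.62×10¹⁰)^(1/4) = 402 K.

T_eq ≈ 402 K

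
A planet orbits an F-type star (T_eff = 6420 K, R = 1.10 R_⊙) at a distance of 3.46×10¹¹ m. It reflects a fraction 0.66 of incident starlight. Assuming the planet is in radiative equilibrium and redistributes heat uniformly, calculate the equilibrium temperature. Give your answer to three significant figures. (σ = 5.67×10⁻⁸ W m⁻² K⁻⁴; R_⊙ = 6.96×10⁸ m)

R_⋆ = 1.10 × 6.96×10⁸ = 7.66×10⁸ m.
L = 4πR_⋆²σT_⋆⁴ = 4π(7.66×10⁸)² × 5.67×10⁻⁸ × (6420)⁴ = 7.09×10²⁶ W.
S = L/(4πd²) = 472 W m⁻².
Energy balance: absorbed = emitted ⇒ πR²·S(1−A) = 4πR²·σT_eq⁴, so T_eq⁴ = S(1−A)/(4σ).
T_eq = [472 × 0.34 / (4 × 5.67×10⁻⁸)]^(1/4) = (7.07×10⁸)^(1/4) = 163 K.

T_eq ≈ 163 K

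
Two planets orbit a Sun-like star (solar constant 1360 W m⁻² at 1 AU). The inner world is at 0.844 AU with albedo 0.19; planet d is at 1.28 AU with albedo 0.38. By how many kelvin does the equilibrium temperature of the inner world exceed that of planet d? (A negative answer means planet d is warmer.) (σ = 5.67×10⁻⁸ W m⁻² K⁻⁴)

T_eq = [S₀(1−A)/(4σd²)]^(1/4), so T ∝ (1−A)^(1/4) / √d.
T₁ = [1360×0.81/(4×5.67×10⁻⁸×0.844²)]^(1/4) = 287.36 K.
T₂ = [1360×0.62/(4×5.67×10⁻⁸×1.28²)]^(1/4) = 218.26 K.

ΔT ≈ 69.1 K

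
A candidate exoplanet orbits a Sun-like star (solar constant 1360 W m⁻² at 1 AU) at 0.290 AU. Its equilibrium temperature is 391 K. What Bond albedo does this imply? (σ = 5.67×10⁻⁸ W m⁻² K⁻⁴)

A ≈ 0.67

Flux at 0.290 AU: S = 1360/0.290² = 1.62×10⁴ W m⁻².
From T_eq⁴ = S(1−A)/(4σ): 1−A = 4σT_eq⁴/S.
1−A = 4 × 5.67×10⁻⁸ × (391)⁴ / 1.62×10⁴ = 0.328.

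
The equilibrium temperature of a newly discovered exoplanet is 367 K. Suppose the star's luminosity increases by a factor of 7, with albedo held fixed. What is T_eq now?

T_eq ≈ 597 K

T_eq ∝ L^(1/4) · d^(−1/2).
T′ = 367 × 7^(1/4) = 597 K.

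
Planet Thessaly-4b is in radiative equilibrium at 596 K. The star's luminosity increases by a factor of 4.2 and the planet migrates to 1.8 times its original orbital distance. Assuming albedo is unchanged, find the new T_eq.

T_eq ∝ L^(1/4) · d^(−1/2).
T′ = 596 × 4.2^(1/4) / 1.8^(1/2) = 636 K.

T_eq ≈ 636 K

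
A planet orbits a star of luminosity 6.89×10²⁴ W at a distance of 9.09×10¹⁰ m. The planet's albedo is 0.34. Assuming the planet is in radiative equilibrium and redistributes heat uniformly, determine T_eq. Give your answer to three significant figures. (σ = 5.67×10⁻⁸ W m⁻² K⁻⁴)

Flux: S = L/(4πd²) = 6.89×10²⁴/(4π×(9.09×10¹⁰)²) = 66.4 W m⁻².
Energy balance: absorbed = emitted ⇒ πR²·S(1−A) = 4πR²·σT_eq⁴, so T_eq⁴ = S(1−A)/(4σ).
T_eq = [66.4 × 0.66 / (4 × 5.67×10⁻⁸)]^(1/4) = (1.93×10⁸)^(1/4) = 118 K.

T_eq ≈ 118 K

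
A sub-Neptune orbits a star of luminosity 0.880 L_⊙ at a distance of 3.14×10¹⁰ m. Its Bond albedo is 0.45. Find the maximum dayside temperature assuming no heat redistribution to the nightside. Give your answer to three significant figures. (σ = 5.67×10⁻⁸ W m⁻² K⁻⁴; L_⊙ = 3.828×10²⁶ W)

T_ss ≈ 717 K

L = 0.880 × 3.828×10²⁶ = 3.37×10²⁶ W.
Flux: S = L/(4πd²) = 3.37×10²⁶/(4π×(3.14×10¹⁰)²) = 2.72×10⁴ W m⁻².
With no redistribution each surface element balances locally: S(1−A) = σT⁴.
T = [2.72×10⁴ × 0.55 / 5.67×10⁻⁸]^(1/4) = (2.64×10¹¹)^(1/4) = 717 K.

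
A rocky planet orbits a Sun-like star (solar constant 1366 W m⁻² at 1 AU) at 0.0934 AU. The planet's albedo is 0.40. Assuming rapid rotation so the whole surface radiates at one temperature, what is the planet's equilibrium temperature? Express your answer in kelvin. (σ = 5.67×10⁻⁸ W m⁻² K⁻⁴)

Flux at 0.0934 AU: S = 1366/0.0934² = 1.57×10⁵ W m⁻².
Energy balance: absorbed = emitted ⇒ πR²·S(1−A) = 4πR²·σT_eq⁴, so T_eq⁴ = S(1−A)/(4σ).
T_eq = [1.57×10⁵ × 0.60 / (4 × 5.67×10⁻⁸)]^(1/4) = (4.14×10¹¹)^(1/4) = 802 K.

T_eq ≈ 802 K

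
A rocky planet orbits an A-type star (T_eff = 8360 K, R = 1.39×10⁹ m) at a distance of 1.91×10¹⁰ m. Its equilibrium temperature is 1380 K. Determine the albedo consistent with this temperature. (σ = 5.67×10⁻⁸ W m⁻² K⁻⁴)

L = 4πR_⋆²σT_⋆⁴ = 4π(1.39×10⁹)² × 5.67×10⁻⁸ × (8360)⁴ = 6.72×10²⁷ W.
S = L/(4πd²) = 1.47×10⁶ W m⁻².
From T_eq⁴ = S(1−A)/(4σ): 1−A = 4σT_eq⁴/S.
1−A = 4 × 5.67×10⁻⁸ × (1380)⁴ / 1.47×10⁶ = 0.561.

A ≈ 0.44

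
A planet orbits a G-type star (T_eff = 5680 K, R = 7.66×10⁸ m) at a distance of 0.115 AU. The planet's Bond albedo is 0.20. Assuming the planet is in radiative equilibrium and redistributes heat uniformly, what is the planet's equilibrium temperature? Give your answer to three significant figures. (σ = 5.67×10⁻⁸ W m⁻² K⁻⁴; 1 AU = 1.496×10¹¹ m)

d = 0.115 AU = 1.72×10¹⁰ m.
L = 4πR_⋆²σT_⋆⁴ = 4π(7.66×10⁸)² × 5.67×10⁻⁸ × (5680)⁴ = 4.35×10²⁶ W.
S = L/(4πd²) = 1.17×10⁵ W m⁻².
Energy balance: absorbed = emitted ⇒ πR²·S(1−A) = 4πR²·σT_eq⁴, so T_eq⁴ = S(1−A)/(4σ).
T_eq = [1.17×10⁵ × 0.80 / (4 × 5.67×10⁻⁸)]^(1/4) = (4.13×10¹¹)^(1/4) = 802 K.

T_eq ≈ 802 K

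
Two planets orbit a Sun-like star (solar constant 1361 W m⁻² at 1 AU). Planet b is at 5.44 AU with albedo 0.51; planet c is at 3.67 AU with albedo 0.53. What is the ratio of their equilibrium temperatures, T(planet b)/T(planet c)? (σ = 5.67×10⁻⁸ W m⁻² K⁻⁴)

T₁/T₂ ≈ 0.830

T_eq = [S₀(1−A)/(4σd²)]^(1/4), so T ∝ (1−A)^(1/4) / √d.
T₁ = [1361×0.49/(4×5.67×10⁻⁸×5.44²)]^(1/4) = 99.84 K.
T₂ = [1361×0.47/(4×5.67×10⁻⁸×3.67²)]^(1/4) = 120.29 K.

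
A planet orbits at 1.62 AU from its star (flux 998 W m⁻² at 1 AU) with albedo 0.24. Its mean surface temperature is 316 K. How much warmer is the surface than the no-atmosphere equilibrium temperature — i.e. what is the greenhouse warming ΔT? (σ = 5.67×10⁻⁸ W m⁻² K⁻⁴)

ΔT ≈ 127.1 K

S = 998/1.62² = 380.3 W m⁻².
T_eq = [S(1−A)/(4σ)]^(1/4) = [380.3×0.76/(4×5.67×10⁻⁸)]^(1/4) = 188.9 K.
ΔT = T_surf − T_eq = 316 − 188.9.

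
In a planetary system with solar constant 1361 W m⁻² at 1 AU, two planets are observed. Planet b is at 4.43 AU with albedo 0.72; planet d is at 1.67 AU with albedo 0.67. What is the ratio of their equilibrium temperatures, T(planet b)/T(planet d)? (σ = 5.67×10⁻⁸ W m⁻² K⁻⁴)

T₁/T₂ ≈ 0.589

T_eq = [S₀(1−A)/(4σd²)]^(1/4), so T ∝ (1−A)^(1/4) / √d.
T₁ = [1361×0.28/(4×5.67×10⁻⁸×4.43²)]^(1/4) = 96.19 K.
T₂ = [1361×0.33/(4×5.67×10⁻⁸×1.67²)]^(1/4) = 163.24 K.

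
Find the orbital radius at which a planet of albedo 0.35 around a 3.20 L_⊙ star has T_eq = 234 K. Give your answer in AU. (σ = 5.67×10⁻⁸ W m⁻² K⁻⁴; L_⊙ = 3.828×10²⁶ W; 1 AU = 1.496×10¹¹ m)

L = 3.20 × 3.828×10²⁶ = 1.22×10²⁷ W.
From T_eq⁴ = L(1−A)/(16πσd²): d = √[L(1−A)/(16πσT_eq⁴)].
d = √[1.22×10²⁷ × 0.65 / (16π × 5.67×10⁻⁸ × (234)⁴)] = 3.05×10¹¹ m = 2.04 AU.

d ≈ 2.04 AU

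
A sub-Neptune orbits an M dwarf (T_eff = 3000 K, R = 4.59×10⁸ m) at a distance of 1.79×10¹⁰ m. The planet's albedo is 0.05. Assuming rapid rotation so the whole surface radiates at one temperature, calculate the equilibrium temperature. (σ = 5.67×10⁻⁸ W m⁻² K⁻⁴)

T_eq ≈ 335 K

L = 4πR_⋆²σT_⋆⁴ = 4π(4.59×10⁸)² × 5.67×10⁻⁸ × (3000)⁴ = 1.22×10²⁵ W.
S = L/(4πd²) = 3020 W m⁻².
Energy balance: absorbed = emitted ⇒ πR²·S(1−A) = 4πR²·σT_eq⁴, so T_eq⁴ = S(1−A)/(4σ).
T_eq = [3020 × 0.95 / (4 × 5.67×10⁻⁸)]^(1/4) = (1.26×10¹⁰)^(1/4) = 335 K.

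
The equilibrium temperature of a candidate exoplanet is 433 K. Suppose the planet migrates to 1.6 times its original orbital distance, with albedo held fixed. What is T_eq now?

T_eq ≈ 342 K

T_eq ∝ L^(1/4) · d^(−1/2).
T′ = 433 / 1.6^(1/2) = 342 K.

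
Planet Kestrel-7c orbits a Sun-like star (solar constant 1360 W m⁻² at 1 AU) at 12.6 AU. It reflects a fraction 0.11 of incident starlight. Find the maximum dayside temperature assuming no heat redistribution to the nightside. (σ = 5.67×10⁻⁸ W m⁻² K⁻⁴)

Flux at 12.6 AU: S = 1360/12.6² = 8.57 W m⁻².
With no redistribution each surface element balances locally: S(1−A) = σT⁴.
T = [8.57 × 0.89 / 5.67×10⁻⁸]^(1/4) = (1.34×10⁸)^(1/4) = 108 K.

T_ss ≈ 108 K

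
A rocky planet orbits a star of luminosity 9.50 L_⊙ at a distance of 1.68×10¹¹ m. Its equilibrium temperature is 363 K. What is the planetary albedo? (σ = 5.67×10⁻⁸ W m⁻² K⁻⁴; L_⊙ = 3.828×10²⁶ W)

A ≈ 0.62

L = 9.50 × 3.828×10²⁶ = 3.64×10²⁷ W.
Flux: S = L/(4πd²) = 3.64×10²⁷/(4π×(1.68×10¹¹)²) = 1.03×10⁴ W m⁻².
From T_eq⁴ = S(1−A)/(4σ): 1−A = 4σT_eq⁴/S.
1−A = 4 × 5.67×10⁻⁸ × (363)⁴ / 1.03×10⁴ = 0.384.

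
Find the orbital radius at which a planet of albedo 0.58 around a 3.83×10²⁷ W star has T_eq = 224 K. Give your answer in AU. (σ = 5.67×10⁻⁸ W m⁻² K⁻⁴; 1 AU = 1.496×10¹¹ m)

From T_eq⁴ = L(1−A)/(16πσd²): d = √[L(1−A)/(16πσT_eq⁴)].
d = √[3.83×10²⁷ × 0.42 / (16π × 5.67×10⁻⁸ × (224)⁴)] = 4.73×10¹¹ m = 3.16 AU.

d ≈ 3.16 AU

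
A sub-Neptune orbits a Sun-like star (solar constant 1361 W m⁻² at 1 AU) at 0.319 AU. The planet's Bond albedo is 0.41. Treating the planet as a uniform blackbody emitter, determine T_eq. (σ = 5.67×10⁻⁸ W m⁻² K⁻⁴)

Flux at 0.319 AU: S = 1361/0.319² = 1.34×10⁴ W m⁻².
Energy balance: absorbed = emitted ⇒ πR²·S(1−A) = 4πR²·σT_eq⁴, so T_eq⁴ = S(1−A)/(4σ).
T_eq = [1.34×10⁴ × 0.59 / (4 × 5.67×10⁻⁸)]^(1/4) = (3.48×10¹⁰)^(1/4) = 432 K.

T_eq ≈ 432 K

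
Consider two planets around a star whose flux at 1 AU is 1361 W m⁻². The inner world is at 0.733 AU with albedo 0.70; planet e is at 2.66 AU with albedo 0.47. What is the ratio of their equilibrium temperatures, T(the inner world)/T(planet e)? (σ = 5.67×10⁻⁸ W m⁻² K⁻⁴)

T₁/T₂ ≈ 1.652

T_eq = [S₀(1−A)/(4σd²)]^(1/4), so T ∝ (1−A)^(1/4) / √d.
T₁ = [1361×0.30/(4×5.67×10⁻⁸×0.733²)]^(1/4) = 240.59 K.
T₂ = [1361×0.53/(4×5.67×10⁻⁸×2.66²)]^(1/4) = 145.61 K.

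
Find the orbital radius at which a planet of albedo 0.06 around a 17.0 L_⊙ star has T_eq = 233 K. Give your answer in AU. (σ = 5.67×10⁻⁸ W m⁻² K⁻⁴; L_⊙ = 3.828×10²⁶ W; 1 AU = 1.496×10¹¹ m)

L = 17.0 × 3.828×10²⁶ = 6.51×10²⁷ W.
From T_eq⁴ = L(1−A)/(16πσd²): d = √[L(1−A)/(16πσT_eq⁴)].
d = √[6.51×10²⁷ × 0.94 / (16π × 5.67×10⁻⁸ × (233)⁴)] = 8.53×10¹¹ m = 5.70 AU.

d ≈ 5.70 AU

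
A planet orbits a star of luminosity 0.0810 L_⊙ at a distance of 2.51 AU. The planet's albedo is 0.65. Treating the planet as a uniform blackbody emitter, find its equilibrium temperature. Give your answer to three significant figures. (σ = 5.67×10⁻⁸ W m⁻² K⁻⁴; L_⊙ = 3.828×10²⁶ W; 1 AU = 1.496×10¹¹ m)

T_eq ≈ 72.1 K

d = 2.51 AU = 3.75×10¹¹ m.
L = 0.0810 × 3.828×10²⁶ = 3.10×10²⁵ W.
Flux: S = L/(4πd²) = 3.10×10²⁵/(4π×(3.75×10¹¹)²) = 17.5 W m⁻².
Energy balance: absorbed = emitted ⇒ πR²·S(1−A) = 4πR²·σT_eq⁴, so T_eq⁴ = S(1−A)/(4σ).
T_eq = [17.5 × 0.35 / (4 × 5.67×10⁻⁸)]^(1/4) = (2.70×10⁷)^(1/4) = 72.1 K.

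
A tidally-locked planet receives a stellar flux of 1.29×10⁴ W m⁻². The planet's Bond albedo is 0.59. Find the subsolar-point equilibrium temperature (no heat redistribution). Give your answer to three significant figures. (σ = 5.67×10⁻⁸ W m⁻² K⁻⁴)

T_ss ≈ 553 K

At the subsolar point the surface absorbs S(1−A) and emits σT⁴ per unit area — no factor of 4, since only the local patch is in balance.
T = [1.29×10⁴ × 0.41 / 5.67×10⁻⁸]^(1/4) = (9.33×10¹⁰)^(1/4) = 553 K.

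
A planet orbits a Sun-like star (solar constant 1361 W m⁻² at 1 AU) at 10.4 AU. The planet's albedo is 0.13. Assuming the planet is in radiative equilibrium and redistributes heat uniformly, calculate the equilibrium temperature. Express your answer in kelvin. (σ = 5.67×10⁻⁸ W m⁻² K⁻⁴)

Flux at 10.4 AU: S = 1361/10.4² = 12.6 W m⁻².
Energy balance: absorbed = emitted ⇒ πR²·S(1−A) = 4πR²·σT_eq⁴, so T_eq⁴ = S(1−A)/(4σ).
T_eq = [12.6 × 0.87 / (4 × 5.67×10⁻⁸)]^(1/4) = (4.83×10⁷)^(1/4) = 83.4 K.

T_eq ≈ 83.4 K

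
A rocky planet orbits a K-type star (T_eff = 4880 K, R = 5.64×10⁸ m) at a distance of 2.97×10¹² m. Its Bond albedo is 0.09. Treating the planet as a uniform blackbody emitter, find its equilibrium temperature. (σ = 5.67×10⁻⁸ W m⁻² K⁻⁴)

T_eq ≈ 46.4 K

L = 4πR_⋆²σT_⋆⁴ = 4π(5.64×10⁸)² × 5.67×10⁻⁸ × (4880)⁴ = 1.29×10²⁶ W.
S = L/(4πd²) = 1.16 W m⁻².
Energy balance: absorbed = emitted ⇒ πR²·S(1−A) = 4πR²·σT_eq⁴, so T_eq⁴ = S(1−A)/(4σ).
T_eq = [1.16 × 0.91 / (4 × 5.67×10⁻⁸)]^(1/4) = (4.65×10⁶)^(1/4) = 46.4 K.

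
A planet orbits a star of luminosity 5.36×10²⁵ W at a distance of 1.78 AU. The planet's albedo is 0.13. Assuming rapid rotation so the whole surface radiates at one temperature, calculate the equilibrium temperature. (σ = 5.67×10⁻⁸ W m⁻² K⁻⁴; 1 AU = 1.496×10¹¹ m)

T_eq ≈ 123 K

d = 1.78 AU = 2.66×10¹¹ m.
Flux: S = L/(4πd²) = 5.36×10²⁵/(4π×(2.66×10¹¹)²) = 60.2 W m⁻².
Energy balance: absorbed = emitted ⇒ πR²·S(1−A) = 4πR²·σT_eq⁴, so T_eq⁴ = S(1−A)/(4σ).
T_eq = [60.2 × 0.87 / (4 × 5.67×10⁻⁸)]^(1/4) = (2.31×10⁸)^(1/4) = 123 K.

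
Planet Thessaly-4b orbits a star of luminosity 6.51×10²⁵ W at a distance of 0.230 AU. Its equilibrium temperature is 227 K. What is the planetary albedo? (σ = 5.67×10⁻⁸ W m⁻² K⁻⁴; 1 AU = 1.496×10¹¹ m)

A ≈ 0.86

d = 0.230 AU = 3.44×10¹⁰ m.
Flux: S = L/(4πd²) = 6.51×10²⁵/(4π×(3.44×10¹⁰)²) = 4380 W m⁻².
From T_eq⁴ = S(1−A)/(4σ): 1−A = 4σT_eq⁴/S.
1−A = 4 × 5.67×10⁻⁸ × (227)⁴ / 4380 = 0.138.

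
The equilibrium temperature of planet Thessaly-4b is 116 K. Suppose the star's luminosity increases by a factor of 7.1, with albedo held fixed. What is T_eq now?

T_eq ≈ 189 K

T_eq ∝ L^(1/4) · d^(−1/2).
T′ = 116 × 7.1^(1/4) = 189 K.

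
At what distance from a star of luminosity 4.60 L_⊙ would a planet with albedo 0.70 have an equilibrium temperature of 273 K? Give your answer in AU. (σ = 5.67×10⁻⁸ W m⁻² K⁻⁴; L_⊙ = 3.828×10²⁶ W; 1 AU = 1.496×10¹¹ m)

d ≈ 1.22 AU

L = 4.60 × 3.828×10²⁶ = 1.76×10²⁷ W.
From T_eq⁴ = L(1−A)/(16πσd²): d = √[L(1−A)/(16πσT_eq⁴)].
d = √[1.76×10²⁷ × 0.30 / (16π × 5.67×10⁻⁸ × (273)⁴)] = 1.83×10¹¹ m = 1.22 AU.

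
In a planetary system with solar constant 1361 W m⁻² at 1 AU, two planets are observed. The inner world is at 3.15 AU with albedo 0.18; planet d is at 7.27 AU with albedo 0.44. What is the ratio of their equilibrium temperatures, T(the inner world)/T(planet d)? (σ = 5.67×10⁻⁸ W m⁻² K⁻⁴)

T₁/T₂ ≈ 1.671

T_eq = [S₀(1−A)/(4σd²)]^(1/4), so T ∝ (1−A)^(1/4) / √d.
T₁ = [1361×0.82/(4×5.67×10⁻⁸×3.15²)]^(1/4) = 149.23 K.
T₂ = [1361×0.56/(4×5.67×10⁻⁸×7.27²)]^(1/4) = 89.30 K.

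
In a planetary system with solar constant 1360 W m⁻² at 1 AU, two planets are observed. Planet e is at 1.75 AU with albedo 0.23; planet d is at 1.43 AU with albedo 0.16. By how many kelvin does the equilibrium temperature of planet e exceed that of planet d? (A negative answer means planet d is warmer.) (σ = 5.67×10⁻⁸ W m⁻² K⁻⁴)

ΔT ≈ -25.7 K

T_eq = [S₀(1−A)/(4σd²)]^(1/4), so T ∝ (1−A)^(1/4) / √d.
T₁ = [1360×0.77/(4×5.67×10⁻⁸×1.75²)]^(1/4) = 197.05 K.
T₂ = [1360×0.84/(4×5.67×10⁻⁸×1.43²)]^(1/4) = 222.78 K.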